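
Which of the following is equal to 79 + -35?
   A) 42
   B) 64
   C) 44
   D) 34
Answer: C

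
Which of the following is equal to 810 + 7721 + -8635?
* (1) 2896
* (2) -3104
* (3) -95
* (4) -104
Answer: 4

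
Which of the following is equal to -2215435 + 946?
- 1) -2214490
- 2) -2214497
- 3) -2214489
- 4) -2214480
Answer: 3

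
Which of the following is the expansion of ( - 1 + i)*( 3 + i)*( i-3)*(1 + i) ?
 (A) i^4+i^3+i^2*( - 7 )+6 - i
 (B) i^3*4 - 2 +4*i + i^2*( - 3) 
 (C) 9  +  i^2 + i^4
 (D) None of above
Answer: D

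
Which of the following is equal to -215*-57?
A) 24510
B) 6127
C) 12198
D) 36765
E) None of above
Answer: E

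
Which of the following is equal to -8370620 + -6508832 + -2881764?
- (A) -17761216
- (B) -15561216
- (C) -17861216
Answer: A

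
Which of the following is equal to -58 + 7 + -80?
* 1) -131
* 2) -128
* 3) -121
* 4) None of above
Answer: 1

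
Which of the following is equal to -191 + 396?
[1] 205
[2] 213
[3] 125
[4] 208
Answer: 1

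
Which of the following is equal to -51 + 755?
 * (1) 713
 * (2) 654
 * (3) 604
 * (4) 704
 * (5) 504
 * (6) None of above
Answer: 4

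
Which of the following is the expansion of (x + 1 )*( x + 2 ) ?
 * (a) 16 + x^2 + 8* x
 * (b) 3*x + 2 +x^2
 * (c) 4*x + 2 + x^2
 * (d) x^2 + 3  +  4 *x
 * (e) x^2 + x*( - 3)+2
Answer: b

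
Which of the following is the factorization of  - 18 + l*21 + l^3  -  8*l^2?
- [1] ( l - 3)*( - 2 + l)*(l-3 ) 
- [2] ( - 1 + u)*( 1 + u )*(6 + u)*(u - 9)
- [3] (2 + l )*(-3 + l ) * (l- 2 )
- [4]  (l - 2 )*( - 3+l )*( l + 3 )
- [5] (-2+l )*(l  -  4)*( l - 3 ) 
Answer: 1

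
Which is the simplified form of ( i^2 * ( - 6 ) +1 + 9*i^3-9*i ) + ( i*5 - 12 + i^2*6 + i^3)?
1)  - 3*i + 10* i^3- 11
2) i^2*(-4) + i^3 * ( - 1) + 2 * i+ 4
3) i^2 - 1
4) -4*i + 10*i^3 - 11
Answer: 4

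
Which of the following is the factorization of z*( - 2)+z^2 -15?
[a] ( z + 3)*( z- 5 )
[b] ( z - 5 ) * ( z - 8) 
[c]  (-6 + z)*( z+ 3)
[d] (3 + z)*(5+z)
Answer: a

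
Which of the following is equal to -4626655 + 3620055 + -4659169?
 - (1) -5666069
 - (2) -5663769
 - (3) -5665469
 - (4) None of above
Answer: 4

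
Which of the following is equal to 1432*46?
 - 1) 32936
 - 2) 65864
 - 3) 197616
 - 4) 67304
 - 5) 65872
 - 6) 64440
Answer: 5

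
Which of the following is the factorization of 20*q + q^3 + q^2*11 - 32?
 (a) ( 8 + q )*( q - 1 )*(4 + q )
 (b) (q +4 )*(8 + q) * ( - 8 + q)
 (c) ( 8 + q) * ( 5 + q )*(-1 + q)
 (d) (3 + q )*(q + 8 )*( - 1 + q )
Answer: a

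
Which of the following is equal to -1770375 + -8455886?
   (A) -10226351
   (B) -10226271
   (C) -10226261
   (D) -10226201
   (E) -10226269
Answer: C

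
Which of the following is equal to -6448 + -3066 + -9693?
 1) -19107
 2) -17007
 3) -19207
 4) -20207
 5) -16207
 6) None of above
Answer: 3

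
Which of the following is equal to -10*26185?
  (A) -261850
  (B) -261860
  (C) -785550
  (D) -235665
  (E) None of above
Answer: A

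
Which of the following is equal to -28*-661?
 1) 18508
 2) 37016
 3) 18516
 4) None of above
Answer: 1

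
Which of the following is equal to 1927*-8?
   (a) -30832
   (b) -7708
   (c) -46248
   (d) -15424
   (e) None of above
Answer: e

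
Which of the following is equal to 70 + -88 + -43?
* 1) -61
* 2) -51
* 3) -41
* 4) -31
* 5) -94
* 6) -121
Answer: 1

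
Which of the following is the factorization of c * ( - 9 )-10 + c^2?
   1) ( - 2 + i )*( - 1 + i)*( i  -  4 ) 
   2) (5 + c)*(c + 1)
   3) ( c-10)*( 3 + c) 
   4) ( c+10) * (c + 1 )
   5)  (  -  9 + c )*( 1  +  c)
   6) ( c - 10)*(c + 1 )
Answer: 6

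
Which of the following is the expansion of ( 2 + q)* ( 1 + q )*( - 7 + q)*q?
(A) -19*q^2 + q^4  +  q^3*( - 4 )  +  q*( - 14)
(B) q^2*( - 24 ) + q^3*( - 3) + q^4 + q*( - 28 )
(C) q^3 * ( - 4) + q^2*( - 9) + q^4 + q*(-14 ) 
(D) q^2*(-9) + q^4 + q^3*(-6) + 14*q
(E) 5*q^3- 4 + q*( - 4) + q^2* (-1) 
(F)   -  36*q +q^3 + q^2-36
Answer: A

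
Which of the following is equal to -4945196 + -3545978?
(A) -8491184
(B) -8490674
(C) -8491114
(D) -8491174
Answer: D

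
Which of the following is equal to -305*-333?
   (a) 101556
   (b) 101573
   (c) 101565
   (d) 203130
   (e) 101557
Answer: c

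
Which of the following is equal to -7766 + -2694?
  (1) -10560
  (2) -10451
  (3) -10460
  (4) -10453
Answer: 3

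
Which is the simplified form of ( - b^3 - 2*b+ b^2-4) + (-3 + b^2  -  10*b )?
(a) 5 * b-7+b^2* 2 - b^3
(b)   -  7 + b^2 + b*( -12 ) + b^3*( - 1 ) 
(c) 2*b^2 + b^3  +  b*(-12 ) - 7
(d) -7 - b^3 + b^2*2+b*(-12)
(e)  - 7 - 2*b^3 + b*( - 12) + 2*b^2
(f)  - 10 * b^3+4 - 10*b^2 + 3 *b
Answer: d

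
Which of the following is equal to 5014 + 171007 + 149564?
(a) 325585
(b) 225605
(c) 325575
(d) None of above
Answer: a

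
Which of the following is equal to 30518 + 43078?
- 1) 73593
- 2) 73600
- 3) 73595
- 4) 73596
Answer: 4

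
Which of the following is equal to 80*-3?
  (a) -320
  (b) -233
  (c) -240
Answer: c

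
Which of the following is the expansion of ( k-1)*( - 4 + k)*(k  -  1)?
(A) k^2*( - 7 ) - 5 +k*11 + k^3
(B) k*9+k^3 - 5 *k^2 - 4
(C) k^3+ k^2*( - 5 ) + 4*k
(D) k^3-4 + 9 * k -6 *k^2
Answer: D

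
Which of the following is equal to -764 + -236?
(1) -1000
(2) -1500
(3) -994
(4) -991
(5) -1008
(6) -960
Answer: 1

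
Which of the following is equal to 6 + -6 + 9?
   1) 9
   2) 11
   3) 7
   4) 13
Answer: 1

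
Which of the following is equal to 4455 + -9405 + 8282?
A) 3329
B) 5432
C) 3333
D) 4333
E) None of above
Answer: E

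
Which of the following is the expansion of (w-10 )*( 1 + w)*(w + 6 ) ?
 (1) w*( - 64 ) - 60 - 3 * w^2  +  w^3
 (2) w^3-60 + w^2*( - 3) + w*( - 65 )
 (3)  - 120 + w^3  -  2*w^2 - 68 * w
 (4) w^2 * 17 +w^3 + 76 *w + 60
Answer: 1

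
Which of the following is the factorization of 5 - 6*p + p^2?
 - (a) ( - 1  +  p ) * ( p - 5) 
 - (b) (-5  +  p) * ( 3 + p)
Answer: a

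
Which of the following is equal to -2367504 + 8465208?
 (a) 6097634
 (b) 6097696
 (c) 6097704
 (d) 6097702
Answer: c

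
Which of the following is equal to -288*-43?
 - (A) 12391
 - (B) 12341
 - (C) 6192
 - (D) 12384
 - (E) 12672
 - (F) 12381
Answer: D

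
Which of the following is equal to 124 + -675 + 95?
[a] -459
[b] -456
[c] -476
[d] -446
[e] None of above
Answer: b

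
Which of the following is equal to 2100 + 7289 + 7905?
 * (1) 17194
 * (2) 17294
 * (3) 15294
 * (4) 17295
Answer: 2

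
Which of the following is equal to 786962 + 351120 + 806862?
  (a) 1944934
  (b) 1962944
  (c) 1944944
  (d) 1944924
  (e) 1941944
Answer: c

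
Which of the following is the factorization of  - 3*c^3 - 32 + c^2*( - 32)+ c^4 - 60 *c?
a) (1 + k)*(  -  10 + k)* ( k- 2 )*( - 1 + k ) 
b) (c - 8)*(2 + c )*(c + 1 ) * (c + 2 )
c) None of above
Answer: b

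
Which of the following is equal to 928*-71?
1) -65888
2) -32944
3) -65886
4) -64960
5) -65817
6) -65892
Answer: 1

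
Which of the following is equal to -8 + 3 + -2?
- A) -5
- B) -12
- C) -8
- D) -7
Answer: D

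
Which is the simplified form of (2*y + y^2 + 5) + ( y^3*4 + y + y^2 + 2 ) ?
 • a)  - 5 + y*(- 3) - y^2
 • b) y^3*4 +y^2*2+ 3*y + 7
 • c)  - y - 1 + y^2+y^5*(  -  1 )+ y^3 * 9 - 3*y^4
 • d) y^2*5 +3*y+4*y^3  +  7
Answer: b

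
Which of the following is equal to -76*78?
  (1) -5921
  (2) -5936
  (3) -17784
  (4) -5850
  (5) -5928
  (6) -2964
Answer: 5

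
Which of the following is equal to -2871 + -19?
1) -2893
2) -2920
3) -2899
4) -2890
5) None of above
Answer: 4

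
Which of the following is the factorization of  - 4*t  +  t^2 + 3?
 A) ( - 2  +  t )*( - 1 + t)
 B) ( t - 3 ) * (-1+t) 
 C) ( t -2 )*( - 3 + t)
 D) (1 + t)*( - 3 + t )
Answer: B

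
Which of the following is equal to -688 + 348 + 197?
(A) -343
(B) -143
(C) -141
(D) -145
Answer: B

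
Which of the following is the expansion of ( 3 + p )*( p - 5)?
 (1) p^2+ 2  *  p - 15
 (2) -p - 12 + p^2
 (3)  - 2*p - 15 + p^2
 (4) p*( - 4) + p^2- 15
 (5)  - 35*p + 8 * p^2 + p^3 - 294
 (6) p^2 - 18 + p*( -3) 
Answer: 3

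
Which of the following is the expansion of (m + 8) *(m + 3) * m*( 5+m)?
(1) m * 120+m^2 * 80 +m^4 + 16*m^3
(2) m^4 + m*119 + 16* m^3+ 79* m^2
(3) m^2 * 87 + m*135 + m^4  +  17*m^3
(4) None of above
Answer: 4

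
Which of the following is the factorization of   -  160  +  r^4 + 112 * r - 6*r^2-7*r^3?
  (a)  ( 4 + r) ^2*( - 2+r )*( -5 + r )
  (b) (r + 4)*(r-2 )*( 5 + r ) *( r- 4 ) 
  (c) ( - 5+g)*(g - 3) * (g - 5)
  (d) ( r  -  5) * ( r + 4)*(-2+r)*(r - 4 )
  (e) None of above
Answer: d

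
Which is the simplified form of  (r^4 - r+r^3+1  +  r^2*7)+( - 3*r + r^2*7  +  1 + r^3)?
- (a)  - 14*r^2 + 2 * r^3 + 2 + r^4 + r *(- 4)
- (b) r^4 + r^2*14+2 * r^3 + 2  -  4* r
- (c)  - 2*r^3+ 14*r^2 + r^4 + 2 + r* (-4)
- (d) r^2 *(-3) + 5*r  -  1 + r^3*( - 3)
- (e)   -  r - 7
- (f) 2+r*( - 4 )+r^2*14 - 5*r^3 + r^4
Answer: b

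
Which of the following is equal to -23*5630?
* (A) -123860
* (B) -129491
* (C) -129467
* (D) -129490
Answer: D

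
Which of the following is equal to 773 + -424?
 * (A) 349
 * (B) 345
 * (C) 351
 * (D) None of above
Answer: A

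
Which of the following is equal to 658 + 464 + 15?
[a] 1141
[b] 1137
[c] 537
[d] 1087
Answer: b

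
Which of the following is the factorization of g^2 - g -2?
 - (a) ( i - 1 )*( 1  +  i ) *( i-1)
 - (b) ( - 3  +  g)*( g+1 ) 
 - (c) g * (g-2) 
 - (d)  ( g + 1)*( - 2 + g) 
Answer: d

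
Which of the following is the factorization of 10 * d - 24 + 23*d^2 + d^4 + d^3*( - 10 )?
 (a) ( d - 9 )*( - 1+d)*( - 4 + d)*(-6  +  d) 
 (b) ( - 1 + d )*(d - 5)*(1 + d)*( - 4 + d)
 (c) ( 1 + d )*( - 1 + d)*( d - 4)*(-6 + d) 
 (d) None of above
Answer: c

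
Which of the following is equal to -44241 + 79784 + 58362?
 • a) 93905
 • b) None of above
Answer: a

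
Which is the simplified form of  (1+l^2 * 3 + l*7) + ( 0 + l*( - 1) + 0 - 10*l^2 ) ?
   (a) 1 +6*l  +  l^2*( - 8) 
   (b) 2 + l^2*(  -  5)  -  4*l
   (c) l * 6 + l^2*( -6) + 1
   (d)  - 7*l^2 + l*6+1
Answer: d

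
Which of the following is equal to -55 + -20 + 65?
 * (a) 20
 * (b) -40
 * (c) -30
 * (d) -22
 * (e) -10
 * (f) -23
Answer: e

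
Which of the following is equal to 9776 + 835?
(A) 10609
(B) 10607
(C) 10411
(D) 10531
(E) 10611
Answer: E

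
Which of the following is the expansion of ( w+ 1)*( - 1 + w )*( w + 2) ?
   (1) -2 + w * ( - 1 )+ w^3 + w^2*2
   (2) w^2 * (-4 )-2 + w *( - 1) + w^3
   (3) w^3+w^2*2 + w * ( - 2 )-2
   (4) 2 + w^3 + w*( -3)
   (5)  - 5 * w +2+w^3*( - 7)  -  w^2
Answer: 1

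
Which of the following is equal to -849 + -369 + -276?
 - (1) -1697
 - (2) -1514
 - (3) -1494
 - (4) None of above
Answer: 3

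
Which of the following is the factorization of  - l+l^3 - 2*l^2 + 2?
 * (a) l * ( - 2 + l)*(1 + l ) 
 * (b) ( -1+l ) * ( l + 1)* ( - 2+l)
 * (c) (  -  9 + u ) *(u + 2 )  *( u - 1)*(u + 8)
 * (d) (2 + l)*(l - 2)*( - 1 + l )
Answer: b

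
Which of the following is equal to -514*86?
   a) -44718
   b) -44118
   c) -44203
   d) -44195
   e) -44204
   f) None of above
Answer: e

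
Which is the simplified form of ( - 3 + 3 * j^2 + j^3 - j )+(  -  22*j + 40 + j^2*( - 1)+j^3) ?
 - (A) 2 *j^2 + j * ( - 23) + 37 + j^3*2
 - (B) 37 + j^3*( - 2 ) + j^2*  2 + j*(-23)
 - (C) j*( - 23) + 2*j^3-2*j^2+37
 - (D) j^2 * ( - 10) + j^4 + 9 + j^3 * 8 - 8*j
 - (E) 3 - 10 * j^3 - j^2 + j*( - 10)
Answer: A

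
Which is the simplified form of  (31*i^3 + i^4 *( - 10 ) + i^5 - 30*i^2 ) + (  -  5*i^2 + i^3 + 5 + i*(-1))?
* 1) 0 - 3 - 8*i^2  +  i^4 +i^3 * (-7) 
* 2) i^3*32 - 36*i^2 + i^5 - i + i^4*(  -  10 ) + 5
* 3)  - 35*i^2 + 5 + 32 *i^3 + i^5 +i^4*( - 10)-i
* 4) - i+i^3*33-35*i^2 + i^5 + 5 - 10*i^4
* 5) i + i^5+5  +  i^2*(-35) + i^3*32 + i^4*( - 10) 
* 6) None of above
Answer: 3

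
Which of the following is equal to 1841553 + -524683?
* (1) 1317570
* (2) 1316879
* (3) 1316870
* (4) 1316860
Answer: 3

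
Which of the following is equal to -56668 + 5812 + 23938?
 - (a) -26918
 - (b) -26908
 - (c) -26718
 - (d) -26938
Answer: a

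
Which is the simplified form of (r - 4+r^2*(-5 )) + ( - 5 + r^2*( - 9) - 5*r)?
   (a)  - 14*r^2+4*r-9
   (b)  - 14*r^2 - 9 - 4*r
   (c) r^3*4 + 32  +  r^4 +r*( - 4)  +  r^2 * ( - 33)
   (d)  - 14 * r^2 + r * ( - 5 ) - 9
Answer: b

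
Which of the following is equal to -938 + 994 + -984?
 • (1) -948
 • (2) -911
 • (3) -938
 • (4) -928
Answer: 4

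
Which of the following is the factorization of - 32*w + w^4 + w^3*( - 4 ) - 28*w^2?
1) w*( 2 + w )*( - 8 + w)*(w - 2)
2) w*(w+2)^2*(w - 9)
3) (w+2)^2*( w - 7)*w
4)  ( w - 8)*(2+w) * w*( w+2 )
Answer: 4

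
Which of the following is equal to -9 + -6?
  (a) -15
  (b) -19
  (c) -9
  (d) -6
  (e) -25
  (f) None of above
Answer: a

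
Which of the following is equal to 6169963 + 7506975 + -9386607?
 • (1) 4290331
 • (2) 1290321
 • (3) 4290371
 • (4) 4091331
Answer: 1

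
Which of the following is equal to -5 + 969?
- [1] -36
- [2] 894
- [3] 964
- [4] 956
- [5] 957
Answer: 3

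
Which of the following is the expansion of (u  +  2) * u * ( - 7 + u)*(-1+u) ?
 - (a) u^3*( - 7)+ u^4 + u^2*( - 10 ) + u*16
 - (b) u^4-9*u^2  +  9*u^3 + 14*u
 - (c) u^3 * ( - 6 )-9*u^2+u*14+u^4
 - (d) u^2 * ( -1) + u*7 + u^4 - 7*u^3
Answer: c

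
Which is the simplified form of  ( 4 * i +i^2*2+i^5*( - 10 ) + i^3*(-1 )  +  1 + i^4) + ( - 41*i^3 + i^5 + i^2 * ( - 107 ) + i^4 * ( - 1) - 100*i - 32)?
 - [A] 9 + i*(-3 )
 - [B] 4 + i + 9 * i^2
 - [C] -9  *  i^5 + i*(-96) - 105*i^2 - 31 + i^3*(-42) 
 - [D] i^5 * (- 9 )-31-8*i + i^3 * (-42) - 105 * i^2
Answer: C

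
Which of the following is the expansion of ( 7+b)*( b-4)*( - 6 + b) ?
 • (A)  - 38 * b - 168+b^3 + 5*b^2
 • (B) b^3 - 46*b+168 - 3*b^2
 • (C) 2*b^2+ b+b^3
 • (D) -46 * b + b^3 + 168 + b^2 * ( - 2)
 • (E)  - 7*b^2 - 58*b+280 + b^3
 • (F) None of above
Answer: B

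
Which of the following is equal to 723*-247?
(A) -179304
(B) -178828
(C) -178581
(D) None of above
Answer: C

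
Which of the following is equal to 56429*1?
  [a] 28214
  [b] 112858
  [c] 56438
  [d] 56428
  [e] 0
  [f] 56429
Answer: f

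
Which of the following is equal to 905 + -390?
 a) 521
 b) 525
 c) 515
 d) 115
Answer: c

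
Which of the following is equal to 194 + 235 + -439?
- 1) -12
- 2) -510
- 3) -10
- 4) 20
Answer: 3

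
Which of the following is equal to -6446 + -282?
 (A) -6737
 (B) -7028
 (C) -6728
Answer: C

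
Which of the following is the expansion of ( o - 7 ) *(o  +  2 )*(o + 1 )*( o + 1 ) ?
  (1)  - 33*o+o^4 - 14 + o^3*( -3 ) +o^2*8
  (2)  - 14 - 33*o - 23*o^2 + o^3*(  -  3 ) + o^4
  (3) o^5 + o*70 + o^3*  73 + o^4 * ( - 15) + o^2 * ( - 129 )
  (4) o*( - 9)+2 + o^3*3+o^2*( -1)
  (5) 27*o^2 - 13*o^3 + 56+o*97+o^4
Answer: 2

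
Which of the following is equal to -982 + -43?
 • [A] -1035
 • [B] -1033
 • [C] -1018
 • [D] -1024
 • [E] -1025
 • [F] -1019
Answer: E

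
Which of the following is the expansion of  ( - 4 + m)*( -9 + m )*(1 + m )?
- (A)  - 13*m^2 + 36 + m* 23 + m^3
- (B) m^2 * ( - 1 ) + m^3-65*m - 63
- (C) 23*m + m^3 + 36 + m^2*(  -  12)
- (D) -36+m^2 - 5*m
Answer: C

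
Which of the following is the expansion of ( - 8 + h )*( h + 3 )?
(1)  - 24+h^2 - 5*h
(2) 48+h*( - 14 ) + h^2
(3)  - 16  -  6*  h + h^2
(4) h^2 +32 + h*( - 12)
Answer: 1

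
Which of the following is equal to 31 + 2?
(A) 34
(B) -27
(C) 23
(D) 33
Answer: D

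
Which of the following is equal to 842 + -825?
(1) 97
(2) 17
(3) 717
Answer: 2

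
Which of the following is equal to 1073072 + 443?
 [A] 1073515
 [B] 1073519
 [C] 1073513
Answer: A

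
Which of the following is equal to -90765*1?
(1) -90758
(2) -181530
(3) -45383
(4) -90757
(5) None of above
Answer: 5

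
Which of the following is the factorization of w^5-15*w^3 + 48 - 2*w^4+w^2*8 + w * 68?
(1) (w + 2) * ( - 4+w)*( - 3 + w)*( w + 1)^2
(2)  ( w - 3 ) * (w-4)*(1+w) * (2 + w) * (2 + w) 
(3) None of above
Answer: 2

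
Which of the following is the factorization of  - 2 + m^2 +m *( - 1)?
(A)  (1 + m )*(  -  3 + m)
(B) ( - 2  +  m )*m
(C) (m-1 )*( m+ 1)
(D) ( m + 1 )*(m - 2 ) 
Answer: D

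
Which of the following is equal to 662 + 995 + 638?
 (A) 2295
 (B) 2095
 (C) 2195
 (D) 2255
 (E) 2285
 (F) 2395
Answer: A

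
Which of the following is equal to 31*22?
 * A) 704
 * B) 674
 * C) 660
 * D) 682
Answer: D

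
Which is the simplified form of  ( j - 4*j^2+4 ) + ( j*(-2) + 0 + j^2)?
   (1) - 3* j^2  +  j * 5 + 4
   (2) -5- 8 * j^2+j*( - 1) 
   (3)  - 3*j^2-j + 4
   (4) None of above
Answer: 3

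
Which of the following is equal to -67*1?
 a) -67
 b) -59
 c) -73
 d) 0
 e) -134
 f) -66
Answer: a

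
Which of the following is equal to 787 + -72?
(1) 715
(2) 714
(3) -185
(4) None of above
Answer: 1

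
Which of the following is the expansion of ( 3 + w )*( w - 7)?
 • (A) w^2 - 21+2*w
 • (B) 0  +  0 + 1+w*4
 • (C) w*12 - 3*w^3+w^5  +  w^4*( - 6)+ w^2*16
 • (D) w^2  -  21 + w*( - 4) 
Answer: D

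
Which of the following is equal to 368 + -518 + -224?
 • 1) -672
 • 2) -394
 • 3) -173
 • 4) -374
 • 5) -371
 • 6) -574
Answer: 4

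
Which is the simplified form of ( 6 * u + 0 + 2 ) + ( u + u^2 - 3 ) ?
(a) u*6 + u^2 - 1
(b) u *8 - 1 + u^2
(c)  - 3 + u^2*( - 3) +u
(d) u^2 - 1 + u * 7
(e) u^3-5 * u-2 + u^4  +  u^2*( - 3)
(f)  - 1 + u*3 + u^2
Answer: d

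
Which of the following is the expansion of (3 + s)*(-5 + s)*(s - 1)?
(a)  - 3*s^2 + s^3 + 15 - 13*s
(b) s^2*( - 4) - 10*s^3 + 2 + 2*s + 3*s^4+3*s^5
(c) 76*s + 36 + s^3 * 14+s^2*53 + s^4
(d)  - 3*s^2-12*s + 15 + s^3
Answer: a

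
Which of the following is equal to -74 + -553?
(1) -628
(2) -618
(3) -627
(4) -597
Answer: 3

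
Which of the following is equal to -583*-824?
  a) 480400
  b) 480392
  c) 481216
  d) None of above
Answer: b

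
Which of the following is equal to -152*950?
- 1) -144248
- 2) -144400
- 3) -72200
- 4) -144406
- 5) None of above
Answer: 2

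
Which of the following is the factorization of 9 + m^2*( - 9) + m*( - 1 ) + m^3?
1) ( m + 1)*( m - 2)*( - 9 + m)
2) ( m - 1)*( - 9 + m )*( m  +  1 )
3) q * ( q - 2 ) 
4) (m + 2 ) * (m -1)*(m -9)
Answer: 2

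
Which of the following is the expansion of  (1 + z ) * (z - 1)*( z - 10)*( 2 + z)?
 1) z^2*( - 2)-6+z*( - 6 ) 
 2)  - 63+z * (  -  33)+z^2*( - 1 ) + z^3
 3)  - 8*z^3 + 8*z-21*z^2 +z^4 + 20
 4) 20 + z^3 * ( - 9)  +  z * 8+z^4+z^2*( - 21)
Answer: 3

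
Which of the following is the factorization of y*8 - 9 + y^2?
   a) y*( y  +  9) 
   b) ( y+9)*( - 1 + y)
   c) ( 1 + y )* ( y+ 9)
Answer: b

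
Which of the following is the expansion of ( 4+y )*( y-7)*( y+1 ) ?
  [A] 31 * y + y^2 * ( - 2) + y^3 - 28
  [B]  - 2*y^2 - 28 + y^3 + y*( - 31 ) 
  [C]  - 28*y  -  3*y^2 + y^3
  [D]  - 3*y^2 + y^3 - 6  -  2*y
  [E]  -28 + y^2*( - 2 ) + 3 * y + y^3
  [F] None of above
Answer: B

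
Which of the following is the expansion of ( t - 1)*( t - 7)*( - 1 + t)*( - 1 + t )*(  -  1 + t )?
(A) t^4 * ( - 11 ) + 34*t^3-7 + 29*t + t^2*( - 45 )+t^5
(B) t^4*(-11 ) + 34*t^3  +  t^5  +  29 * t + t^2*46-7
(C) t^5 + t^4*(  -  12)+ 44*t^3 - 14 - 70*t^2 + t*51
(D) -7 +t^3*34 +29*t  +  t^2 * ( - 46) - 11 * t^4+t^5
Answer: D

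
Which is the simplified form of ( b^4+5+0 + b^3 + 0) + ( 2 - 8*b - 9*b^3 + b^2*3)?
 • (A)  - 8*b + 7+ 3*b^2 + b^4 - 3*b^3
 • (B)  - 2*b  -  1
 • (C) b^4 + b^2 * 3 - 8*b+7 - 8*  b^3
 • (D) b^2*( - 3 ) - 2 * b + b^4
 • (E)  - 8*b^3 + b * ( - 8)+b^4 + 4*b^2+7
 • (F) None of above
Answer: C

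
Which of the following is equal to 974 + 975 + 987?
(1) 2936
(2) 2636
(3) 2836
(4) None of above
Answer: 1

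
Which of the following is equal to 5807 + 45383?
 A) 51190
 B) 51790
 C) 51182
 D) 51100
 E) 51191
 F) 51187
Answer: A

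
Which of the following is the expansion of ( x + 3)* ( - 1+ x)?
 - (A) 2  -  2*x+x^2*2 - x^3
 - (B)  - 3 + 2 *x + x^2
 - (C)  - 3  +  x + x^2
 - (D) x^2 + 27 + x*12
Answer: B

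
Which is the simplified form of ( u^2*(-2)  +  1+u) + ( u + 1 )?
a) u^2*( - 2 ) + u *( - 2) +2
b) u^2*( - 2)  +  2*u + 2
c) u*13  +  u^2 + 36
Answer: b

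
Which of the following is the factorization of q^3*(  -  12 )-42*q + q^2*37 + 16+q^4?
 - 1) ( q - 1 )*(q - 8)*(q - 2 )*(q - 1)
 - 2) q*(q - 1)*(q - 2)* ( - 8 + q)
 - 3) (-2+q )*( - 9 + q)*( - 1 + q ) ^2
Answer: 1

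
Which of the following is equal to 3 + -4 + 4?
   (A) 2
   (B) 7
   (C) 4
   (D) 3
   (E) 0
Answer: D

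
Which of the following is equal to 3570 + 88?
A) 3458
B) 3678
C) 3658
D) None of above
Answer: C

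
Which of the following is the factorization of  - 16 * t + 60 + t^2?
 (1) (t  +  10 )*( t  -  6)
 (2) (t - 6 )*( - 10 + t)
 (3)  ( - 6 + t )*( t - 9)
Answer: 2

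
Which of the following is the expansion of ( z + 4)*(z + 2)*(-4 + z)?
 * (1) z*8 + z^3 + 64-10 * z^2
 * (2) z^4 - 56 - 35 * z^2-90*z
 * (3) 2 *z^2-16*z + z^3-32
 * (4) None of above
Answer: 3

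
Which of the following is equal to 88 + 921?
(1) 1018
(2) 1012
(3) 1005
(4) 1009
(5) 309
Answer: 4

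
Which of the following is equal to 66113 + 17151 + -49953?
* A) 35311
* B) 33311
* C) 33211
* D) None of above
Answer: B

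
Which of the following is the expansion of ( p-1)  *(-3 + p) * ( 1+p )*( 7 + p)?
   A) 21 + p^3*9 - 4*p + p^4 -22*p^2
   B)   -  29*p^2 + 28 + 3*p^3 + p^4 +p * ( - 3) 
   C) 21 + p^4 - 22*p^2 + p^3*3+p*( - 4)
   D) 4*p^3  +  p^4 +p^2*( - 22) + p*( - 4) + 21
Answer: D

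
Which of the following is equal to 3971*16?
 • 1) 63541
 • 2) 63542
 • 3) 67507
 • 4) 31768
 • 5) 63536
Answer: 5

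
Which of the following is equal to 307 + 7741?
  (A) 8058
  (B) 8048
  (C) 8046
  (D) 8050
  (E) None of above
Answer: B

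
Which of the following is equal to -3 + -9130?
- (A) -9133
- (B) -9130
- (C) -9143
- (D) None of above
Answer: A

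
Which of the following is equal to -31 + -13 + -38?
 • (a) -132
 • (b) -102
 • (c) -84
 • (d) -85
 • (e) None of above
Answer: e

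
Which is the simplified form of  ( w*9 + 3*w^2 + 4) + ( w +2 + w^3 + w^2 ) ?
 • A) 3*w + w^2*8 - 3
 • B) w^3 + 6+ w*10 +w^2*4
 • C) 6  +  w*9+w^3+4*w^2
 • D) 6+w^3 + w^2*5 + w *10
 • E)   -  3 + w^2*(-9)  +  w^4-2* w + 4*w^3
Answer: B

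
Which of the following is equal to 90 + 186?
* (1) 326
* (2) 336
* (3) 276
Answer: 3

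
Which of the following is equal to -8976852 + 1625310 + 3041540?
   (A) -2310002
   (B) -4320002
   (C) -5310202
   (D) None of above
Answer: D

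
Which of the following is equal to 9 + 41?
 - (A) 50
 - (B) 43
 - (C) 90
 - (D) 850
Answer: A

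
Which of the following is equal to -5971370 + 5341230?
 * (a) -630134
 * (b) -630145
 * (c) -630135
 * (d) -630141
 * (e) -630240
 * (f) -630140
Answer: f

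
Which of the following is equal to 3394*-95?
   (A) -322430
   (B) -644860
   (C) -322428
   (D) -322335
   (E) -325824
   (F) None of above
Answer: A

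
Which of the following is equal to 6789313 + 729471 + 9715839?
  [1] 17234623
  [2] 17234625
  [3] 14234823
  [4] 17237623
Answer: 1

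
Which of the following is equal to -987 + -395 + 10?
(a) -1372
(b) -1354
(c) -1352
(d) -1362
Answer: a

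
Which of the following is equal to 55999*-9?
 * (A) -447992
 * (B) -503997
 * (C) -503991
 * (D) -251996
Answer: C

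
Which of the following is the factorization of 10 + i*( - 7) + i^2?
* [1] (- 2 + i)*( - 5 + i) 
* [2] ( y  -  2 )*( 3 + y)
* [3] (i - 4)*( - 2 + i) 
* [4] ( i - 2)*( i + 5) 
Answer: 1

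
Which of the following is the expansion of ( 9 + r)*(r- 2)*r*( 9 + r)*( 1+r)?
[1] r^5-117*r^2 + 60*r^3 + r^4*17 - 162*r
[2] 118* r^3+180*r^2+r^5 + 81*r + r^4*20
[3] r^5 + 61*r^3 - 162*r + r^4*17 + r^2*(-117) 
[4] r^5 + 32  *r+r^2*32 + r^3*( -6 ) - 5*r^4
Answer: 3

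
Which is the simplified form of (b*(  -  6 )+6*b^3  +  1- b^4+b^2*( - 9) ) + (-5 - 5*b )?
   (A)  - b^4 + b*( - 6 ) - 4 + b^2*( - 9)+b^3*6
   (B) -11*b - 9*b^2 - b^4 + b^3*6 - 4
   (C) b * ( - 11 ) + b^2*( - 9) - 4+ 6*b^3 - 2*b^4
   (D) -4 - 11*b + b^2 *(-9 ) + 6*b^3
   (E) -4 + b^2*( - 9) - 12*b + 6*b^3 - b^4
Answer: B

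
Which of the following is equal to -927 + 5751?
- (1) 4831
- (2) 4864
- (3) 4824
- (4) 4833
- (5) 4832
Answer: 3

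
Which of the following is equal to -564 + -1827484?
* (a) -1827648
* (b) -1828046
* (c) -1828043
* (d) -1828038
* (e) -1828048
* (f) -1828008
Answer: e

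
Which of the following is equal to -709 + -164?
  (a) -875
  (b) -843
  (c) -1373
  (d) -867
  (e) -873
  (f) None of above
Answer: e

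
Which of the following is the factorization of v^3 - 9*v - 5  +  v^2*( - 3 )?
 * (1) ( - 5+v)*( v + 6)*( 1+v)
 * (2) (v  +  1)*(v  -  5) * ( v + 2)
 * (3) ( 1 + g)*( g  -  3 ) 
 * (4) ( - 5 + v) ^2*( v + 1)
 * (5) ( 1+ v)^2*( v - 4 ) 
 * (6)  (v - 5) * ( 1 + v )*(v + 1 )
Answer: 6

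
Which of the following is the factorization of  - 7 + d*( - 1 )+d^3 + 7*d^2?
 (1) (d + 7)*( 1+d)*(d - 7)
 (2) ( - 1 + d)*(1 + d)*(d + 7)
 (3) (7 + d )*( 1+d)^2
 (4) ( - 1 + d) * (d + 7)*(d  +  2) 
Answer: 2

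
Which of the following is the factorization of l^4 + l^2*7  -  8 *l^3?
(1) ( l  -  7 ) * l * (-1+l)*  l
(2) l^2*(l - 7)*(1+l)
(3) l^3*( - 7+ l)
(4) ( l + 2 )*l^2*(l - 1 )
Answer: 1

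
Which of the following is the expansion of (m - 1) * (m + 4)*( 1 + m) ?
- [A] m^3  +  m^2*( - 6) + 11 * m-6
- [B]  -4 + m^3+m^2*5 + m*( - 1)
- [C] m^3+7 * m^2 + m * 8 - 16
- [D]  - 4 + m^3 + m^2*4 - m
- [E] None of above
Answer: D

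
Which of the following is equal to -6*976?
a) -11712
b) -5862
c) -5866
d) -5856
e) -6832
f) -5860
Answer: d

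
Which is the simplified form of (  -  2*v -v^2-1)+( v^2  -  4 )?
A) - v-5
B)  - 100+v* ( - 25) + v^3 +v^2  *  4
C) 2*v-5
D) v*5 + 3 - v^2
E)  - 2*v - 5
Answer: E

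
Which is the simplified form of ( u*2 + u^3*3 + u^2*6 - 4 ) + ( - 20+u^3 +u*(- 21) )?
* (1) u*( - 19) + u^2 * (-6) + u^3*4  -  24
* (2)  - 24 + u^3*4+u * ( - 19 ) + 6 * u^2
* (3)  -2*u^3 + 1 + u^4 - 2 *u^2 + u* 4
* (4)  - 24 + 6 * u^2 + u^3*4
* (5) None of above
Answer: 2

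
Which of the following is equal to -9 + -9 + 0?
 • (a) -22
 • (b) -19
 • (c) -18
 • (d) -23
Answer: c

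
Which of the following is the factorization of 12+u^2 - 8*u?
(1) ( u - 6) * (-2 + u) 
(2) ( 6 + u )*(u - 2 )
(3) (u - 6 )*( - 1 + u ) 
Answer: 1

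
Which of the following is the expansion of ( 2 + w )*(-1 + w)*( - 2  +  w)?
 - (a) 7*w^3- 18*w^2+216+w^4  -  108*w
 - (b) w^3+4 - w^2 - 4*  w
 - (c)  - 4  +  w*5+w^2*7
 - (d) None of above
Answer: b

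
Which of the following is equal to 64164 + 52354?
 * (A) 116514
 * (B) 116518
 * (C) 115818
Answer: B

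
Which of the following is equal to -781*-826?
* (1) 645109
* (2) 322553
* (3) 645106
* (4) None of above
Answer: 3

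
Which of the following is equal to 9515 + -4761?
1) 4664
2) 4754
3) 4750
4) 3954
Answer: 2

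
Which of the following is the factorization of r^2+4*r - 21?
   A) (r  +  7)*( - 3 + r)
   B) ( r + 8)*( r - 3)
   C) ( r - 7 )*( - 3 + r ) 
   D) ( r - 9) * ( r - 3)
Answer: A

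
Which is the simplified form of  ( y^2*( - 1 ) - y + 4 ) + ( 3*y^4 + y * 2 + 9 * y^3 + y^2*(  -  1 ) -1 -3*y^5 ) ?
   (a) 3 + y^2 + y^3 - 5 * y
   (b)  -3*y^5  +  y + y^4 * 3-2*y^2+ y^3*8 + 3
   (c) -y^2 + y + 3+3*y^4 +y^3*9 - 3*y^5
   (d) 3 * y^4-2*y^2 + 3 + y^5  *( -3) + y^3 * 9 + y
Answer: d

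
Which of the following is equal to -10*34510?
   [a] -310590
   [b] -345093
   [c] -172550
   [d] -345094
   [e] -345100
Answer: e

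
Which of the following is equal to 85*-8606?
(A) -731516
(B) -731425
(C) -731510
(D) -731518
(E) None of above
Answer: C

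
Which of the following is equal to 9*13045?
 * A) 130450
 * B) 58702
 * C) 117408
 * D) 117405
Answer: D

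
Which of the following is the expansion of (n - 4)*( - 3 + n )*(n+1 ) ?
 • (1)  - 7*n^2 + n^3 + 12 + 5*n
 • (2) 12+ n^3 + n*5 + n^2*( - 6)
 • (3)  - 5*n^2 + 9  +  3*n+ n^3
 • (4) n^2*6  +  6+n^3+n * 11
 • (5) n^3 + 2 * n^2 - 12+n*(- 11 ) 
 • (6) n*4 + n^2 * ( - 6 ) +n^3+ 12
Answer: 2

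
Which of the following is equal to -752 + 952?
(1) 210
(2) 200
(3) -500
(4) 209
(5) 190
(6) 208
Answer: 2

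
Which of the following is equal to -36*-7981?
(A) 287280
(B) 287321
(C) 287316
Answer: C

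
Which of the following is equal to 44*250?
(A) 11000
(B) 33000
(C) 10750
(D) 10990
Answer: A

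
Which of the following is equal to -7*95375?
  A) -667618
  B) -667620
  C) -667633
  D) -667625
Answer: D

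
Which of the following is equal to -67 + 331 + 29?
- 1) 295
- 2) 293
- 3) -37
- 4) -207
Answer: 2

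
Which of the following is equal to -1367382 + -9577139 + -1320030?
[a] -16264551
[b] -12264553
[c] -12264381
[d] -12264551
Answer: d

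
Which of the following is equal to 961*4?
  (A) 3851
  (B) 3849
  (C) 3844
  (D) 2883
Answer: C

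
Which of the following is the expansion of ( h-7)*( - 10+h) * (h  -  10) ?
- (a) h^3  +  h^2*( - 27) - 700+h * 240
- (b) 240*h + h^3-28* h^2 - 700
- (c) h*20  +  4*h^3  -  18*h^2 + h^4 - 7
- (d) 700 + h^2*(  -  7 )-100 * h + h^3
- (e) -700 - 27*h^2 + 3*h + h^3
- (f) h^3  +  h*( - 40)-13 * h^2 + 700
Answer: a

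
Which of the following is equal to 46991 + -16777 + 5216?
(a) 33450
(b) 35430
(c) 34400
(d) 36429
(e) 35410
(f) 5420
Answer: b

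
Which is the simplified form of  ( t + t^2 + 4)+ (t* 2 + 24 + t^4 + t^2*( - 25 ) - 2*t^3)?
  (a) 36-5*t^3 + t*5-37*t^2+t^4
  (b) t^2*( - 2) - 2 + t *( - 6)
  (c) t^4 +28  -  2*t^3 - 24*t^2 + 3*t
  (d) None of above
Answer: c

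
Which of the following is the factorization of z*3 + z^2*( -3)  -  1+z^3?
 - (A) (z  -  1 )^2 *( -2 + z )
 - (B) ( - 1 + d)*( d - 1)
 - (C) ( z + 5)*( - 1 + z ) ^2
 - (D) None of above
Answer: D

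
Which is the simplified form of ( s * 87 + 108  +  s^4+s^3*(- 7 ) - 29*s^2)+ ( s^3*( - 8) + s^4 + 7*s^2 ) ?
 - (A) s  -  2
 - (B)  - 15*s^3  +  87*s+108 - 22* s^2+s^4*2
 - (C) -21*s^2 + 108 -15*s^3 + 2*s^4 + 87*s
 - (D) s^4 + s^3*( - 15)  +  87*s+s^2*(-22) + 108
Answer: B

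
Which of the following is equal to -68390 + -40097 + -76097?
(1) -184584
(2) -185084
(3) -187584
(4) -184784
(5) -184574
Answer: 1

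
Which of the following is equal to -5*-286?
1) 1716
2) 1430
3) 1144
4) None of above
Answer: 2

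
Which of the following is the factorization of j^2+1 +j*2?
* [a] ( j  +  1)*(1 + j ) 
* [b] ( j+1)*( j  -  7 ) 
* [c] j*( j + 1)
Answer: a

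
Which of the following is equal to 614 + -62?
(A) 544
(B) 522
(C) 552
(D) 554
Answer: C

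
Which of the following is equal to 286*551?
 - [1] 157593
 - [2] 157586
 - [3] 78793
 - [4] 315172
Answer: 2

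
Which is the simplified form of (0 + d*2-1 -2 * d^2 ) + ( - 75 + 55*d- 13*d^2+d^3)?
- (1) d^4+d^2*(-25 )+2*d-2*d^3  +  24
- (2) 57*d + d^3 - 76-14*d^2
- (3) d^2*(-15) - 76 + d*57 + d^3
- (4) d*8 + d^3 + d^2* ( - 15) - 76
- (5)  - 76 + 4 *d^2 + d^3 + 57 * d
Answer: 3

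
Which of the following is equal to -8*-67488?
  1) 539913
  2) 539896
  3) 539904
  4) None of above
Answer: 3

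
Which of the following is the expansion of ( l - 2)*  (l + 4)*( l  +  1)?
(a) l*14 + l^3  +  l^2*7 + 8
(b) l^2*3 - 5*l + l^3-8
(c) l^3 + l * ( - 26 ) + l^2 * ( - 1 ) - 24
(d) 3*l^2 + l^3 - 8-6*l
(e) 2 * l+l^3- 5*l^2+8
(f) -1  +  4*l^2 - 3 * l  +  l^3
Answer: d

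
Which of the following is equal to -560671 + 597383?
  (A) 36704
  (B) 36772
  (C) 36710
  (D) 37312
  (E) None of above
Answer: E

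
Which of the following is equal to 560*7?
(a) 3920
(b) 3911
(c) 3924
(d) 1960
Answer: a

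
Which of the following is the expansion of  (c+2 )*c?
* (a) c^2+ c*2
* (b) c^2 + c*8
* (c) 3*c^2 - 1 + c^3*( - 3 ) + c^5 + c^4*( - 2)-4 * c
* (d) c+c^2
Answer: a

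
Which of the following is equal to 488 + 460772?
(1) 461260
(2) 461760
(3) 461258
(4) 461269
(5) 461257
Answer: 1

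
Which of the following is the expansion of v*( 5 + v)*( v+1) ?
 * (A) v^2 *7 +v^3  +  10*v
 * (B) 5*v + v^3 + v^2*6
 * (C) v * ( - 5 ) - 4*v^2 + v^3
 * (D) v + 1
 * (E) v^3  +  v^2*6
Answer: B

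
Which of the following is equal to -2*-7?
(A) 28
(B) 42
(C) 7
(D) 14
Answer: D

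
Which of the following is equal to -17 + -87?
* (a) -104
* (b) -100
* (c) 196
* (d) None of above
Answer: a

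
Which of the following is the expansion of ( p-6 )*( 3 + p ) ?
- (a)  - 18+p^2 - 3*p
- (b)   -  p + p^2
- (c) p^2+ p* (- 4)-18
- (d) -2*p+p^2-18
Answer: a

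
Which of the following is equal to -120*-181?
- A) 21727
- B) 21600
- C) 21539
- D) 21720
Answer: D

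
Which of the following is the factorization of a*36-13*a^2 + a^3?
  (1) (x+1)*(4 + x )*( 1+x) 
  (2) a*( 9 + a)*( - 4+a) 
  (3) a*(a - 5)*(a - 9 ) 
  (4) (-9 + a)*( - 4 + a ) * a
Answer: 4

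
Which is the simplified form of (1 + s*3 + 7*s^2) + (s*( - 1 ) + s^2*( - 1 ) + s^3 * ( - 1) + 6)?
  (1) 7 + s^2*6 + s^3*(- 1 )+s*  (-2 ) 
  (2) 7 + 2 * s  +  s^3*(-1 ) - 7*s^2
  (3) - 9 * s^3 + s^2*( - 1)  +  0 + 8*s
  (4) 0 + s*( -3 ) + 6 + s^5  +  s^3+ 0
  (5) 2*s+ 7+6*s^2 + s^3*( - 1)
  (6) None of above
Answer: 5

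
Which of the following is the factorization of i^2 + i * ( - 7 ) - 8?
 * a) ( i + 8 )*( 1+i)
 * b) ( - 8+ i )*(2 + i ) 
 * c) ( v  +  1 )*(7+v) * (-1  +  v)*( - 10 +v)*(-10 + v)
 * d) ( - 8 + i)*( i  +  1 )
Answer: d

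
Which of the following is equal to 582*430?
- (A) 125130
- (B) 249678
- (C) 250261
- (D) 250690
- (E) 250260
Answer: E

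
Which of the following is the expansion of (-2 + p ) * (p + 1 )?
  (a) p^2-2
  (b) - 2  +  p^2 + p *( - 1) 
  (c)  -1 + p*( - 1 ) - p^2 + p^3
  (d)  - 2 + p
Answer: b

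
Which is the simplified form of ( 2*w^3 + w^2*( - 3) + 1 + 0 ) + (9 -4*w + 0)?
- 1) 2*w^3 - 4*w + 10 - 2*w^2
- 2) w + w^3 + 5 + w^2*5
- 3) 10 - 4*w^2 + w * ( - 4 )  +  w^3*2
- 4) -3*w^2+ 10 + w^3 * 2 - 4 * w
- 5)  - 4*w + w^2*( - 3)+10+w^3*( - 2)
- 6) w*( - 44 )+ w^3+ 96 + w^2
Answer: 4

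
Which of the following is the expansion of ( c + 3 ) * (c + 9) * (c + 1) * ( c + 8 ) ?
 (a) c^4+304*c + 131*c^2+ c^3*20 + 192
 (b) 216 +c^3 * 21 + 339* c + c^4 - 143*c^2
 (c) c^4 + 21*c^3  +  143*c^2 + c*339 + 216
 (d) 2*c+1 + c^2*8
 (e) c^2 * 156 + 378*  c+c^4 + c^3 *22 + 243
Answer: c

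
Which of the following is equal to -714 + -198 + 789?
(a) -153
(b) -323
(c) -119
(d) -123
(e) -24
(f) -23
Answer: d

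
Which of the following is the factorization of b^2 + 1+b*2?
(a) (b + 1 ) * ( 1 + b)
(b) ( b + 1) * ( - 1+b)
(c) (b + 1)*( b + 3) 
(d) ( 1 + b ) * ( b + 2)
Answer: a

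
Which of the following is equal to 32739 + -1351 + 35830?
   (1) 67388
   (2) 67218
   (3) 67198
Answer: 2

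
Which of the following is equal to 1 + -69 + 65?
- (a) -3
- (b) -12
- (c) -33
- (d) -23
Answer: a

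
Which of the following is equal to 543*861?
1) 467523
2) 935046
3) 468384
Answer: 1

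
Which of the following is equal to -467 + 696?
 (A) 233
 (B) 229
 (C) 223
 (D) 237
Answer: B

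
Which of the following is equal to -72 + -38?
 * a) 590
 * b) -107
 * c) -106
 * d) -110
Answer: d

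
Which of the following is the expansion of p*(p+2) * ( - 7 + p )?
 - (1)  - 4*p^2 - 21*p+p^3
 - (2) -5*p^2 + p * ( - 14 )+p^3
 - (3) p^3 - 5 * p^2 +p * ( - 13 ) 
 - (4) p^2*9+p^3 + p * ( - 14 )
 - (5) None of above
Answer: 2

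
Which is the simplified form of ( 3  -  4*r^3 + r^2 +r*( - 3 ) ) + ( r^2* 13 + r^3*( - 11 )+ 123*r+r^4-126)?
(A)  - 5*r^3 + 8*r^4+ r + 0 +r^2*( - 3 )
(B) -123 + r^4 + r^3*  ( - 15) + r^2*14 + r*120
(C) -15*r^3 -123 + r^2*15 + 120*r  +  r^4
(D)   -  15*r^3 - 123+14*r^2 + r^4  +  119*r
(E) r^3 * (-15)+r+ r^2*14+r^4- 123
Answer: B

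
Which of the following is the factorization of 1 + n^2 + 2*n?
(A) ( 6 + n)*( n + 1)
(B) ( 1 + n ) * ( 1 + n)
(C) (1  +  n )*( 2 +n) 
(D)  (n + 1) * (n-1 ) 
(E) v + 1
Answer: B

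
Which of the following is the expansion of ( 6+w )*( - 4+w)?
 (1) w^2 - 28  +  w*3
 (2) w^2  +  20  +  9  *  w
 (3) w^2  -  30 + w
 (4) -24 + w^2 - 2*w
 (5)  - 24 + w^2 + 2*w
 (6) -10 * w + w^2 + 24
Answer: 5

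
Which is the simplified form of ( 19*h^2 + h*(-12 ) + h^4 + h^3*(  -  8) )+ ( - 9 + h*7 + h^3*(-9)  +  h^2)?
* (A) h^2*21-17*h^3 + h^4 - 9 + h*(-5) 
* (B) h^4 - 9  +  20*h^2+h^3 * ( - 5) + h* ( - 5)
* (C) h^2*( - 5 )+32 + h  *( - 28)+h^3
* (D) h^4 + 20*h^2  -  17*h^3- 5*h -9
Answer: D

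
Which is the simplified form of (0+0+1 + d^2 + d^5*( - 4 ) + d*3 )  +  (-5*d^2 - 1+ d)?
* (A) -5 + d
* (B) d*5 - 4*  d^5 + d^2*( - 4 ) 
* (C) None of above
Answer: C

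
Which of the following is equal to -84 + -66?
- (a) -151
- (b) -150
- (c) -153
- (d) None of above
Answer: b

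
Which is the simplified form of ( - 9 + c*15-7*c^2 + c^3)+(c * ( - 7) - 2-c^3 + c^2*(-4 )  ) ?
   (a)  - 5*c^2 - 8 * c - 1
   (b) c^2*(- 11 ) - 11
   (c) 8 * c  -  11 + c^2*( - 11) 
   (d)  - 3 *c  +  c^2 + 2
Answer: c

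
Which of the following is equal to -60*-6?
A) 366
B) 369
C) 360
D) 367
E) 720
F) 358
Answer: C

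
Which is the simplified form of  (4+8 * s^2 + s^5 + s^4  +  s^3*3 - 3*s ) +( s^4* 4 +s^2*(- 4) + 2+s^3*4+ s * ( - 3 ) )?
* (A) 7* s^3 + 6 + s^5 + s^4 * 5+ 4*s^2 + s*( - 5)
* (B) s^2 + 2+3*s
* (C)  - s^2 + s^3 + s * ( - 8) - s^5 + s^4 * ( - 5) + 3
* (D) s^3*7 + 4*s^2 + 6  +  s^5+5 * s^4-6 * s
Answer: D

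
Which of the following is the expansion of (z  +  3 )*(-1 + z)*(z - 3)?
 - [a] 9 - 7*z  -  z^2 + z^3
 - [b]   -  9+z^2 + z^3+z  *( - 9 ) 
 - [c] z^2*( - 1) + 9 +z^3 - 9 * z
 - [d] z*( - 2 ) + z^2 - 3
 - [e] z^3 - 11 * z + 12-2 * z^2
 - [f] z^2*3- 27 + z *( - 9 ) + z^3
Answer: c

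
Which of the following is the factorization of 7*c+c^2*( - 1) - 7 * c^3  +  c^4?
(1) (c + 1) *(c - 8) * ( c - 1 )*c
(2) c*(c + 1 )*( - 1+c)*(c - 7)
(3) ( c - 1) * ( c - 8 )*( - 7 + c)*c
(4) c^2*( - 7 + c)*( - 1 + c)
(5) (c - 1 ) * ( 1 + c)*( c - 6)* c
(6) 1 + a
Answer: 2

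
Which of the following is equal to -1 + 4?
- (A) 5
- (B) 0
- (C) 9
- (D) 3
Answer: D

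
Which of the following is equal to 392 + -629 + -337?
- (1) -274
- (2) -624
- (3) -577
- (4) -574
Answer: 4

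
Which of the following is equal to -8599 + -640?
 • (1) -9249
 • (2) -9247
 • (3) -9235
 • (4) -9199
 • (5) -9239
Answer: 5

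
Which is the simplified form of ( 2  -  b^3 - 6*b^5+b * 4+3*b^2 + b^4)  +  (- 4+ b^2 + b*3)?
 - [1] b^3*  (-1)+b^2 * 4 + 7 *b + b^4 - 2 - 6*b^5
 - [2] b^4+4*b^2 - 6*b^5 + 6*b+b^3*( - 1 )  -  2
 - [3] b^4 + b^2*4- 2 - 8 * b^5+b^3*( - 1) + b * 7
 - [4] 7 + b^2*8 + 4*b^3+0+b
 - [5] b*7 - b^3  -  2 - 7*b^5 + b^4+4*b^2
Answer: 1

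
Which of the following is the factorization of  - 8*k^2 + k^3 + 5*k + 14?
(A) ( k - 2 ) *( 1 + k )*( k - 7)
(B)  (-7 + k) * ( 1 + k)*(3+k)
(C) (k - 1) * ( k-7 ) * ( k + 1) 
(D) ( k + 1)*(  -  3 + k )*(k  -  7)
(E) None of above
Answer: A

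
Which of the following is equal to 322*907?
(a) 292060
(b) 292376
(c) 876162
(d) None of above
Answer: d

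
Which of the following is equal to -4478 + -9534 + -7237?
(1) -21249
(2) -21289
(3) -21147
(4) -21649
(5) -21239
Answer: 1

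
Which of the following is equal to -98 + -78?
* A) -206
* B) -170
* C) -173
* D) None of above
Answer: D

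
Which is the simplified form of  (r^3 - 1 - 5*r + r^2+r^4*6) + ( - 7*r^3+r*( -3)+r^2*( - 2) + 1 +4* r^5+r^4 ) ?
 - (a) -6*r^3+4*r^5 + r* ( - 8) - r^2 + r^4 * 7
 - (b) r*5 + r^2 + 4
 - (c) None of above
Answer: a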